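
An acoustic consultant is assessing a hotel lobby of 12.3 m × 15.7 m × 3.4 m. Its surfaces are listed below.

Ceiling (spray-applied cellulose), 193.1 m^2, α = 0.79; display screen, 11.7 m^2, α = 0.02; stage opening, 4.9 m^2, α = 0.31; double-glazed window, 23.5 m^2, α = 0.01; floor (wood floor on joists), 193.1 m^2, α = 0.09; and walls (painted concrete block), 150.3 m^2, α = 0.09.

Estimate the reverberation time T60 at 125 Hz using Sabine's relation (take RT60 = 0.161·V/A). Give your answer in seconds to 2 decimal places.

A = Σ Sᵢαᵢ = 193.1×0.79 + 11.7×0.02 + 4.9×0.31 + 23.5×0.01 + 193.1×0.09 + 150.3×0.09 = 185.443 sabins.
V = 12.3·15.7·3.4 = 656.574 m³.
RT60 = 0.161 · V / A = 0.161 × 656.574 / 185.443 = 0.57 s.

0.57 s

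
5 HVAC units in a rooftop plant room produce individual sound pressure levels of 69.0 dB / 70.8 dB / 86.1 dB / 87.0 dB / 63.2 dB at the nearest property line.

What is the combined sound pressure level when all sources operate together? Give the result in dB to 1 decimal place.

Converting to relative power and adding: 10^(69.0/10) + 10^(70.8/10) + 10^(86.1/10) + 10^(87.0/10) + 10^(63.2/10) = 9.306e+08.
Back to dB: 10·log₁₀ Σ = 89.7 dB.

89.7 dB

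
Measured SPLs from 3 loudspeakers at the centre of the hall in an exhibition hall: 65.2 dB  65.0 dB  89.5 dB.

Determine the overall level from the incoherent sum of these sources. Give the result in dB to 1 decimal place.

Converting to relative power and adding: 10^(65.2/10) + 10^(65.0/10) + 10^(89.5/10) = 8.977e+08.
Combined level = 10 log₁₀(8.977e+08) = 89.5 dB.

89.5 dB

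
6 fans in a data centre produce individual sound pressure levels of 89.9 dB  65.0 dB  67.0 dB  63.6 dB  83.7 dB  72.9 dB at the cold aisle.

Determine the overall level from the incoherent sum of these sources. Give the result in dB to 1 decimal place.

90.9 dB

Σ 10^(Lᵢ/10) = 1.242e+09.
Combined level = 10 log₁₀(1.242e+09) = 90.9 dB.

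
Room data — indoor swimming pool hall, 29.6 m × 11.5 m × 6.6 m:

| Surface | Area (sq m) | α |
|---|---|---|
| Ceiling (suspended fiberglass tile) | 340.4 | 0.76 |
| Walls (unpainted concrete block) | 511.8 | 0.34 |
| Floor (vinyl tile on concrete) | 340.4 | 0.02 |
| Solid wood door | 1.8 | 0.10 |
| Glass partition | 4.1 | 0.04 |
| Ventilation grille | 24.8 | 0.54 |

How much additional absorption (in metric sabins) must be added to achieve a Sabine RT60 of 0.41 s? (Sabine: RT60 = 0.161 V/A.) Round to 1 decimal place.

Total absorption A₁ = 340.4×0.76 + 511.8×0.34 + 340.4×0.02 + 1.8×0.10 + 4.1×0.04 + 24.8×0.54
  = 258.704 + 174.012 + 6.808 + 0.180 + 0.164 + 13.392 = 453.260 sq m sabins.
V = 2246.64 m³. Required absorption A₂ = 0.161 × 2246.64 / 0.41 = 882.217 sabins.
Shortfall: 882.217 − 453.260 = 429.0 sabins.

429.0 sabins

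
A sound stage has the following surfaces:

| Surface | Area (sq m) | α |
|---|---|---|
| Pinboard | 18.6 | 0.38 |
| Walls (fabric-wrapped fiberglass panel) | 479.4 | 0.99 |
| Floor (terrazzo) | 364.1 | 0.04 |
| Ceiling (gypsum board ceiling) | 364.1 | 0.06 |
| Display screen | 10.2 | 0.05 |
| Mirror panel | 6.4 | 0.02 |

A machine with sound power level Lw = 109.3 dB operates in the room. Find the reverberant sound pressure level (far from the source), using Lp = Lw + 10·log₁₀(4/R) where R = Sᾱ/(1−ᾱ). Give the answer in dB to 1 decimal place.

Σ(Sᵢαᵢ) = 18.6×0.38 + 479.4×0.99 + 364.1×0.04 + 364.1×0.06 + 10.2×0.05 + 6.4×0.02 = 518.722; total area S = 1242.8 sq m.
ᾱ = 0.4174, so room constant R = A/(1−ᾱ) = 890.357 sq m.
Lp = 109.3 + 10·log₁₀(4/890.357) = 109.3 + (-23.48) = 85.8 dB.

85.8 dB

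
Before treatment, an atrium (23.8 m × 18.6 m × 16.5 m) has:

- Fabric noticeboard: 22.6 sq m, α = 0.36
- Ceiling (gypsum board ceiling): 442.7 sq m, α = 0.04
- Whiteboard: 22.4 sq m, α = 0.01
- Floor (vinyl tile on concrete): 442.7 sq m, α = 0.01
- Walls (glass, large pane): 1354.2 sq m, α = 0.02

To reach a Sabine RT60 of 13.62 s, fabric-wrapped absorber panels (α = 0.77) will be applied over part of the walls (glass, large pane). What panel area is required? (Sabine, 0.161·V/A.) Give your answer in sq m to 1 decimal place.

Summing Sᵢαᵢ: 8.136 + 17.708 + 0.224 + 4.427 + 27.084 → A₁ = 57.579 sabins.
V = 7304.22 m³. Target absorption A₂ = 0.161 × 7304.22 / 13.62 = 86.342 sabins.
Absorption to add: 86.342 − 57.579 = 28.763 sabins.
Each sq m of panel replacing the walls (glass, large pane) adds (0.77 − 0.02) = 0.75 sabins.
Area = ΔA/Δα = 28.763/0.75 = 38.4 sq m.

38.4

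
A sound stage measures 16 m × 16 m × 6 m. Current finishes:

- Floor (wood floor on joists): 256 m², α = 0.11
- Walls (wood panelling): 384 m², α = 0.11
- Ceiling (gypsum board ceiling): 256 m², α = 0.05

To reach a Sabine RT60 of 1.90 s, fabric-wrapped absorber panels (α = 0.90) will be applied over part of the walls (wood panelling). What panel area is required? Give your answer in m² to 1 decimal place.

59.4

Equivalent absorption area: A₁ = 256×0.11 + 384×0.11 + 256×0.05 = 83.200 m².
V = 1536 m³. Target absorption A₂ = 0.161 × 1536 / 1.90 = 130.156 sabins.
ΔA needed = 130.156 − 83.200 = 46.956 sabins.
Each m² of panel replacing the walls (wood panelling) adds (0.90 − 0.11) = 0.79 sabins.
Area = ΔA/Δα = 46.956/0.79 = 59.4 m².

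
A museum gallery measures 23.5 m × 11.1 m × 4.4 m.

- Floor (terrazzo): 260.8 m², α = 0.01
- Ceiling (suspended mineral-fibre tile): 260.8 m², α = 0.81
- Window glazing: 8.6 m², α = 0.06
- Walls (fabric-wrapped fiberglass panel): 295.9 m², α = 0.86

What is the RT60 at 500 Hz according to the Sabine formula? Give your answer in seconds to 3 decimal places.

0.394 s

Equivalent absorption area: A = 260.8*0.01 + 260.8*0.81 + 8.6*0.06 + 295.9*0.86 = 468.846 m².
V = 23.5·11.1·4.4 = 1147.74 m³.
RT60 = 0.161 · V / A = 0.161 × 1147.74 / 468.846 = 0.394 s.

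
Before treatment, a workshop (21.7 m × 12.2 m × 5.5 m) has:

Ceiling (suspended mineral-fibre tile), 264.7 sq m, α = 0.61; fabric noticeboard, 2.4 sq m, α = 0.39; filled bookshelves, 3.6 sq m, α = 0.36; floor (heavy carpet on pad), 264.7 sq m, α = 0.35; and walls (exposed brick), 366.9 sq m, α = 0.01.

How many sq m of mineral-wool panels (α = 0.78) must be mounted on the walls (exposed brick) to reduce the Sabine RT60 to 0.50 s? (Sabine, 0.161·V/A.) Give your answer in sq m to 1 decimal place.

Total absorption A₁ = 264.7×0.61 + 2.4×0.39 + 3.6×0.36 + 264.7×0.35 + 366.9×0.01
  = 161.467 + 0.936 + 1.296 + 92.645 + 3.669 = 260.013 sq m sabins.
Required A₂ = 0.161·1456.07/0.50 = 468.855 sabins.
Absorption to add: 468.855 − 260.013 = 208.842 sabins.
Each sq m of panel replacing the walls (exposed brick) adds (0.78 − 0.01) = 0.77 sabins.
Area = ΔA/Δα = 208.842/0.77 = 271.2 sq m.

271.2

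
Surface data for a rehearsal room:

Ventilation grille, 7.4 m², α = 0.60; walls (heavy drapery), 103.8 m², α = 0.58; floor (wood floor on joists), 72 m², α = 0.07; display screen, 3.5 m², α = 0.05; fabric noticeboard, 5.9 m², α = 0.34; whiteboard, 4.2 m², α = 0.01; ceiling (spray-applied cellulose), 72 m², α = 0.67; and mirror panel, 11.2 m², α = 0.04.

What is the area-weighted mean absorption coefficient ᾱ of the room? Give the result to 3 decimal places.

0.431

Total surface area S = 280.0 m².
A = 7.4×0.60 + 103.8×0.58 + 72×0.07 + 3.5×0.05 + 5.9×0.34 + 4.2×0.01 + 72×0.67 + 11.2×0.04 = 120.595 sabins.
ᾱ = 120.595 / 280.0 = 0.431.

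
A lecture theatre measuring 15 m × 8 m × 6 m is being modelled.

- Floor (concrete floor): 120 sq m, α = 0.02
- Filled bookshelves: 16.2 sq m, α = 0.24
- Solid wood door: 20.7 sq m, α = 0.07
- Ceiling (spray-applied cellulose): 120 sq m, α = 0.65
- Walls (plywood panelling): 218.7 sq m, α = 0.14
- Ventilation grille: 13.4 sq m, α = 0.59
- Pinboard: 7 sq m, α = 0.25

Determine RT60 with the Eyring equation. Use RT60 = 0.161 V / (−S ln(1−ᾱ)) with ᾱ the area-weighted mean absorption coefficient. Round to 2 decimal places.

0.80 seconds

S = Σ Sᵢ = 516.0 sq m.
Σ(Sᵢαᵢ) = 120·0.02 + 16.2·0.24 + 20.7·0.07 + 120·0.65 + 218.7·0.14 + 13.4·0.59 + 7·0.25 = 126.011.
ᾱ = 126.011 / 516.0 = 0.2442.
−S·ln(1−ᾱ) = −516.0 × ln(1 − 0.2442) = 144.469.
V = 15 × 8 × 6 = 720 m³.
T = 0.161·V/[−S·ln(1−ᾱ)] = 0.161·720/144.469 = 0.80 s.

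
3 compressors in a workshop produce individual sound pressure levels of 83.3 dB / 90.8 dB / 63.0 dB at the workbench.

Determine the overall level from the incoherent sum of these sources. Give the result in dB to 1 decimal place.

91.5 dB

Sum in the linear (power) domain: Σ 10^(Lᵢ/10) = 10^(83.3/10) + 10^(90.8/10) + 10^(63.0/10) = 1.418e+09.
Combined level = 10 log₁₀(1.418e+09) = 91.5 dB.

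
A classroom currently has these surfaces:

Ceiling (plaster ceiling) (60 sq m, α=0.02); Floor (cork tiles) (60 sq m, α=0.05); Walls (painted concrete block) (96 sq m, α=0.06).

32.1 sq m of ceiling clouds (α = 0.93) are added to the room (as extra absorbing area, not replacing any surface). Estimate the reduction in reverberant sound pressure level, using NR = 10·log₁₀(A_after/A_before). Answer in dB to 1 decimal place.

6.0 dB

Summing Sᵢαᵢ: 1.200 + 3.000 + 5.760 → A_before = 9.960 sabins.
Treatment contributes 32.1·0.93 = 29.853 sabins.
New total A_after = 39.813 sabins.
NR = 10·log₁₀(39.813/9.960) = 6.0 dB.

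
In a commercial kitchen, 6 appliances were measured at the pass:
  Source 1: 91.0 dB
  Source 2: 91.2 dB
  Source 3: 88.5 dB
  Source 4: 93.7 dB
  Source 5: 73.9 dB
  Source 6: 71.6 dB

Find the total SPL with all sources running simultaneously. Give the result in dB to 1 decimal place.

Sum in the linear (power) domain: Σ 10^(Lᵢ/10) = 10^(91.0/10) + 10^(91.2/10) + 10^(88.5/10) + 10^(93.7/10) + 10^(73.9/10) + 10^(71.6/10) = 5.668e+09.
Back to dB: 10·log₁₀ Σ = 97.5 dB.

97.5 dB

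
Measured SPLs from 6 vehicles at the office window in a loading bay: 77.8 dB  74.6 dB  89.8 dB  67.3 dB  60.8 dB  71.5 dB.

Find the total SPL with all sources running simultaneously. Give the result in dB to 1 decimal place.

90.3 dB

Σ 10^(Lᵢ/10) = 1.065e+09.
Combined level = 10 log₁₀(1.065e+09) = 90.3 dB.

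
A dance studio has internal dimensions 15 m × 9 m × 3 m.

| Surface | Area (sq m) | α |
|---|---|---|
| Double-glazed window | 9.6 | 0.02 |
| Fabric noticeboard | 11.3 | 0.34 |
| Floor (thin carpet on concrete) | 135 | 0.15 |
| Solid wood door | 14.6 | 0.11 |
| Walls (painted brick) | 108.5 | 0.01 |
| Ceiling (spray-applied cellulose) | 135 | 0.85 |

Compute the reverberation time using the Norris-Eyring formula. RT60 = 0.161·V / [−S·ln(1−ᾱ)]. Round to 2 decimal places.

Total surface area S = 9.6 + 11.3 + 135 + 14.6 + 108.5 + 135 = 414.0 sq m.
Absorption A = 9.6·0.02 + 11.3·0.34 + 135·0.15 + 14.6·0.11 + 108.5·0.01 + 135·0.85 = 141.725 sabins.
ᾱ = 141.725 / 414.0 = 0.3423.
−S·ln(1−ᾱ) = −414.0 × ln(1 − 0.3423) = 173.469.
V = 15 × 9 × 3 = 405 m³.
RT60 = 0.161 × 405 / 173.469 = 0.38 s.

0.38 s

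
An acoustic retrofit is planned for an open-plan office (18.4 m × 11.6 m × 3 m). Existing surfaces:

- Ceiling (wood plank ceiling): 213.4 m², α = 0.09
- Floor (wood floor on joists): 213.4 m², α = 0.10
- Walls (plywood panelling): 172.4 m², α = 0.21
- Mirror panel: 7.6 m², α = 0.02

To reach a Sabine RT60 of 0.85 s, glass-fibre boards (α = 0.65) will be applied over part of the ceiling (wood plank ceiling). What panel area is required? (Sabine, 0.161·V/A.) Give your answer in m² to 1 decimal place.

A₁ = Σ Sᵢαᵢ = 213.4×0.09 + 213.4×0.10 + 172.4×0.21 + 7.6×0.02 = 76.902 sabins.
V = 640.32 m³. Target absorption A₂ = 0.161 × 640.32 / 0.85 = 121.284 sabins.
Absorption to add: 121.284 − 76.902 = 44.382 sabins.
Each m² of panel replacing the ceiling (wood plank ceiling) adds (0.65 − 0.09) = 0.56 sabins.
Area = ΔA/Δα = 44.382/0.56 = 79.3 m².

79.3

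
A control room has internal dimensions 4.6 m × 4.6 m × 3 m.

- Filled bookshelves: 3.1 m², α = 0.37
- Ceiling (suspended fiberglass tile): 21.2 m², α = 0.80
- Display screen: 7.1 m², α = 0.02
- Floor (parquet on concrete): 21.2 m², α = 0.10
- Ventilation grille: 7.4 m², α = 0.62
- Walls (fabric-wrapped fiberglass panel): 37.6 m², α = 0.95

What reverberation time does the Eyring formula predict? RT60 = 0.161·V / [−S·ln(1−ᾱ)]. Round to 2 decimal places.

S = Σ Sᵢ = 97.6 m².
Σ(Sᵢαᵢ) = 3.1×0.37 + 21.2×0.80 + 7.1×0.02 + 21.2×0.10 + 7.4×0.62 + 37.6×0.95 = 60.677.
ᾱ = 60.677 / 97.6 = 0.6217.
−S·ln(1−ᾱ) = −97.6 × ln(1 − 0.6217) = 94.874.
V = 4.6 × 4.6 × 3 = 63.48 m³.
T = 0.161·V/[−S·ln(1−ᾱ)] = 0.161·63.48/94.874 = 0.11 s.

0.11 sec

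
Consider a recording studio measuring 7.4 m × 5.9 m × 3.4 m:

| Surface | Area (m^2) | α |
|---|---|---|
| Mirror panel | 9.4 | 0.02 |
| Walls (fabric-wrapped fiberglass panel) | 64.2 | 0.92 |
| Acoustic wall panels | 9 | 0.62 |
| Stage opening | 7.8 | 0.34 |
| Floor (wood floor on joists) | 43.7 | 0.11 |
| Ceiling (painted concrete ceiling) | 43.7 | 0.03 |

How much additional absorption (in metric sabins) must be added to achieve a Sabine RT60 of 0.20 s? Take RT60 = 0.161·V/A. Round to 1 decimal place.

45.9 sabins

A₁ = Σ Sᵢαᵢ = 9.4*0.02 + 64.2*0.92 + 9*0.62 + 7.8*0.34 + 43.7*0.11 + 43.7*0.03 = 73.602 sabins.
V = 148.444 m³. Required absorption A₂ = 0.161 × 148.444 / 0.20 = 119.497 sabins.
Shortfall: 119.497 − 73.602 = 45.9 sabins.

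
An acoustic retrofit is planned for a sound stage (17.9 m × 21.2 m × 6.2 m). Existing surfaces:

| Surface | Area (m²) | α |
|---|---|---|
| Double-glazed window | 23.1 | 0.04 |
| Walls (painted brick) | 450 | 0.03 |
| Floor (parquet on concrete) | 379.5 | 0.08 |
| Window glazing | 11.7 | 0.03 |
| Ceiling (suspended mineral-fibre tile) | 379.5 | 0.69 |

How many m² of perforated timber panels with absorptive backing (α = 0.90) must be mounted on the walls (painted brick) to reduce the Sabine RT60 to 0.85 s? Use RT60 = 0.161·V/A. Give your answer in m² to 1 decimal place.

159.4

A₁ = Σ Sᵢαᵢ = 23.1×0.04 + 450×0.03 + 379.5×0.08 + 11.7×0.03 + 379.5×0.69 = 306.990 sabins.
Required A₂ = 0.161·2352.776/0.85 = 445.643 sabins.
Absorption to add: 445.643 − 306.990 = 138.653 sabins.
Net gain per m²: Δα = 0.90 − 0.03 = 0.87.
Panel area = 138.653 / 0.87 = 159.4 m².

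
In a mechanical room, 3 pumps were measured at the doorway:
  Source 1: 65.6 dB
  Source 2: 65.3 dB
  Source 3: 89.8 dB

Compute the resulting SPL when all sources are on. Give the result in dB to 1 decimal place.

Converting to relative power and adding: 10^(65.6/10) + 10^(65.3/10) + 10^(89.8/10) = 9.62e+08.
Combined level = 10 log₁₀(9.62e+08) = 89.8 dB.

89.8 dB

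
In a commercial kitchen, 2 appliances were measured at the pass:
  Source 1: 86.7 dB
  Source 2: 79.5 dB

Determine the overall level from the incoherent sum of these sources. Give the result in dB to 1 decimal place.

87.5 dB

Sum in the linear (power) domain: Σ 10^(Lᵢ/10) = 10^(86.7/10) + 10^(79.5/10) = 5.569e+08.
L_total = 10·log₁₀(5.569e+08) = 87.5 dB.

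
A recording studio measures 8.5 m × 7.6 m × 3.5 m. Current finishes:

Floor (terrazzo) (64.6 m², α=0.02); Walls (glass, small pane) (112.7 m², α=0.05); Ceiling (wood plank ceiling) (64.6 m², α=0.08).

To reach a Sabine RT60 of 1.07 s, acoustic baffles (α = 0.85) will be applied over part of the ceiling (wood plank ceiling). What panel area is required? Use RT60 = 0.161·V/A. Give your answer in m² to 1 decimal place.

28.5

Equivalent absorption area: A₁ = 64.6*0.02 + 112.7*0.05 + 64.6*0.08 = 12.095 m².
V = 226.1 m³. Target absorption A₂ = 0.161 × 226.1 / 1.07 = 34.021 sabins.
Absorption to add: 34.021 − 12.095 = 21.926 sabins.
Each m² of panel replacing the ceiling (wood plank ceiling) adds (0.85 − 0.08) = 0.77 sabins.
Area = ΔA/Δα = 21.926/0.77 = 28.5 m².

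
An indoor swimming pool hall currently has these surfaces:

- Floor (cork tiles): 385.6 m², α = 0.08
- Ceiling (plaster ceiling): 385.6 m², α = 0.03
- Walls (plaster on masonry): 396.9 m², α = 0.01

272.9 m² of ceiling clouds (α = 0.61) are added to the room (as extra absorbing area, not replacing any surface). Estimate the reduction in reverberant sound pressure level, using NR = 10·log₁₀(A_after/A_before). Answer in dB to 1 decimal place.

6.6 dB

Equivalent absorption area: A_before = 385.6·0.08 + 385.6·0.03 + 396.9·0.01 = 46.385 m².
Added absorption = 272.9 × 0.61 = 166.469 sabins.
A_after = 46.385 + 166.469 = 212.854 sabins.
Reduction = 10 log₁₀(A_after/A_before) = 10 log₁₀(4.5889) = 6.6 dB.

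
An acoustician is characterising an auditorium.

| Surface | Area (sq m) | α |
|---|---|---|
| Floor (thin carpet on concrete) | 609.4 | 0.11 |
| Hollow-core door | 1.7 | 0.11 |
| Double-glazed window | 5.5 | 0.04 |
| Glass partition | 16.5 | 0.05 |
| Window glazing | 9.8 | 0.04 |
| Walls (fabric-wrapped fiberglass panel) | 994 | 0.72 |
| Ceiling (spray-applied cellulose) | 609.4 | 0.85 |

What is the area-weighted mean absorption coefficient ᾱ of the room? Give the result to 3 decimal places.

Total surface area S = 2246.3 sq m.
A = 609.4·0.11 + 1.7·0.11 + 5.5·0.04 + 16.5·0.05 + 9.8·0.04 + 994·0.72 + 609.4·0.85 = 1302.328 sabins.
ᾱ = 1302.328 / 2246.3 = 0.580.

0.580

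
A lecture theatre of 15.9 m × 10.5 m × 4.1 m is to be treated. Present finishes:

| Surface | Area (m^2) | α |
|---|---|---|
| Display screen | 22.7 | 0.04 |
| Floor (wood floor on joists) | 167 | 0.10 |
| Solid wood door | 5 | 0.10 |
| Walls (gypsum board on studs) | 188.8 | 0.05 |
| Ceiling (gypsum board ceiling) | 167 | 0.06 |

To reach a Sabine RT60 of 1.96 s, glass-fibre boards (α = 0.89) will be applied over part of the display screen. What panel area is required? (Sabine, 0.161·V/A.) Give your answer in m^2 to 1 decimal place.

22.0

Equivalent absorption area: A₁ = 22.7*0.04 + 167*0.10 + 5*0.10 + 188.8*0.05 + 167*0.06 = 37.568 m^2.
Required A₂ = 0.161·684.495/1.96 = 56.226 sabins.
ΔA needed = 56.226 − 37.568 = 18.658 sabins.
Net gain per m^2: Δα = 0.89 − 0.04 = 0.85.
Panel area = 18.658 / 0.85 = 22.0 m^2.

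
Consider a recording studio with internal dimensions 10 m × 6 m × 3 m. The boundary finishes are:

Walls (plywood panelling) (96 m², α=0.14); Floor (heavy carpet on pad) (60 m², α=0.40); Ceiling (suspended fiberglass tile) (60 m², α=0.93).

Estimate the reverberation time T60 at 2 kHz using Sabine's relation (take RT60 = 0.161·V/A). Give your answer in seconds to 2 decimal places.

0.31 sec

Total absorption A = 96×0.14 + 60×0.40 + 60×0.93
  = 13.440 + 24.000 + 55.800 = 93.240 m² sabins.
Room volume: 180 m³.
Sabine: RT60 = 0.161 × 180 / 93.240 = 0.31 s.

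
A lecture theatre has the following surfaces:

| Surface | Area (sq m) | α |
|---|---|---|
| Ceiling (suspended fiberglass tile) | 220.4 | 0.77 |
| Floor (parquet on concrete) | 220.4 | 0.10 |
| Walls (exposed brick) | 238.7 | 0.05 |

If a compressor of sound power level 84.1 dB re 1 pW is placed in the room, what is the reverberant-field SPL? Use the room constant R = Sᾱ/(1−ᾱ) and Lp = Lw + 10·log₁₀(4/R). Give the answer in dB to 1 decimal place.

65.5 dB

Σ(Sᵢαᵢ) = 220.4×0.77 + 220.4×0.10 + 238.7×0.05 = 203.683; total area S = 679.5 sq m.
ᾱ = 0.2998, so room constant R = A/(1−ᾱ) = 290.893 sq m.
Lp = Lw + 10 log₁₀(4/R) = 84.1 -18.62 = 65.5 dB.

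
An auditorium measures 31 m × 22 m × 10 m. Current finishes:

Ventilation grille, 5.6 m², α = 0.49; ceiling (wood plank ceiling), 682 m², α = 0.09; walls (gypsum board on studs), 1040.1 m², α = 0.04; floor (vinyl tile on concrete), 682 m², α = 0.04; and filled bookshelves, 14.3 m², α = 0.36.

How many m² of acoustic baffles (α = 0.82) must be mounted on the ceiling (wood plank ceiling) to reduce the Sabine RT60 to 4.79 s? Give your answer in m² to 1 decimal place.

Total absorption A₁ = 5.6·0.49 + 682·0.09 + 1040.1·0.04 + 682·0.04 + 14.3·0.36
  = 2.744 + 61.380 + 41.604 + 27.280 + 5.148 = 138.156 m² sabins.
V = 6820 m³. Target absorption A₂ = 0.161 × 6820 / 4.79 = 229.232 sabins.
Absorption to add: 229.232 − 138.156 = 91.076 sabins.
Net gain per m²: Δα = 0.82 − 0.09 = 0.73.
Panel area = 91.076 / 0.73 = 124.8 m².

124.8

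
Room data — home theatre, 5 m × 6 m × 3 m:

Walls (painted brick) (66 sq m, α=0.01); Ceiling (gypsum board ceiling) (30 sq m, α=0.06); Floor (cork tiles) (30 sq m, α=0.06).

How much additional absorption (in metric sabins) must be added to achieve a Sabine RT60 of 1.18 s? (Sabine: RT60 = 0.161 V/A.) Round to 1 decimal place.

Equivalent absorption area: A₁ = 66*0.01 + 30*0.06 + 30*0.06 = 4.260 sq m.
For T = 1.18 s, need A₂ = 0.161·V/T = 0.161·90/1.18 = 12.280 sabins.
ΔA = A₂ − A₁ = 12.280 − 4.260 = 8.0 sabins.

8.0 sabins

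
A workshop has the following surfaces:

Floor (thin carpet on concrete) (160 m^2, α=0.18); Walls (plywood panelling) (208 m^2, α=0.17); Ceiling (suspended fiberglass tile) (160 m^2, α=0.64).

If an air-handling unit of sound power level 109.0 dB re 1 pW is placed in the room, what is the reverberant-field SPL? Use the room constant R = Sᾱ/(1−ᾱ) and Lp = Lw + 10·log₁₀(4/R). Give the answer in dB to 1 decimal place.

91.2 dB

Σ(Sᵢαᵢ) = 160·0.18 + 208·0.17 + 160·0.64 = 166.560; total area S = 528.0 m^2.
ᾱ = 166.560/528.0 = 0.3155; R = Sᾱ/(1−ᾱ) = 166.560/(1−0.3155) = 243.331 m^2.
Lp = 109.0 + 10·log₁₀(4/243.331) = 109.0 + (-17.84) = 91.2 dB.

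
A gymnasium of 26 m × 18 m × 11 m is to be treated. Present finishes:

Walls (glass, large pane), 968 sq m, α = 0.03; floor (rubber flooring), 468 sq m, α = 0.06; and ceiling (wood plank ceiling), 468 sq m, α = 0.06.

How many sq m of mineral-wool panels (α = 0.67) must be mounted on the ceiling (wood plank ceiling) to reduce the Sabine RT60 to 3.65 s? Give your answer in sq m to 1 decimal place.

232.6

Summing Sᵢαᵢ: 29.040 + 28.080 + 28.080 → A₁ = 85.200 sabins.
V = 5148 m³. Target absorption A₂ = 0.161 × 5148 / 3.65 = 227.076 sabins.
ΔA needed = 227.076 − 85.200 = 141.876 sabins.
Each sq m of panel replacing the ceiling (wood plank ceiling) adds (0.67 − 0.06) = 0.61 sabins.
Area = ΔA/Δα = 141.876/0.61 = 232.6 sq m.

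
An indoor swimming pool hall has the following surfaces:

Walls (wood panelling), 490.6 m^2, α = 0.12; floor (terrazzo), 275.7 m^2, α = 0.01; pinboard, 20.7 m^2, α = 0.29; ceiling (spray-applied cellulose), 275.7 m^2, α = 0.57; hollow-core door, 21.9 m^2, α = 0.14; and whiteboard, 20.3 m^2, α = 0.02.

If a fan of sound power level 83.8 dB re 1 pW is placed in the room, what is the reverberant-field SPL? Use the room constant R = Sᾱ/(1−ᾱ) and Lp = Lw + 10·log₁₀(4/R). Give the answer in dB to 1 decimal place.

Σ(Sᵢαᵢ) = 490.6×0.12 + 275.7×0.01 + 20.7×0.29 + 275.7×0.57 + 21.9×0.14 + 20.3×0.02 = 228.253; total area S = 1104.9 m^2.
ᾱ = 228.253/1104.9 = 0.2066; R = Sᾱ/(1−ᾱ) = 228.253/(1−0.2066) = 287.690 m^2.
Lp = 83.8 + 10·log₁₀(4/287.690) = 83.8 + (-18.57) = 65.2 dB.

65.2 dB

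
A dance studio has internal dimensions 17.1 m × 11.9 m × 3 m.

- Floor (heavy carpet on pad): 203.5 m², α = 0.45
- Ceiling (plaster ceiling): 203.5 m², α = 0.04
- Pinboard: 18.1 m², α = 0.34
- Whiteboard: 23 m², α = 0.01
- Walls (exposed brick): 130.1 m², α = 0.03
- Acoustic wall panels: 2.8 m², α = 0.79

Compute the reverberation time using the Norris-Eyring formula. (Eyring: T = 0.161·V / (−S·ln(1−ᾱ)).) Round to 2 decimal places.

0.79 sec

Total surface area S = 203.5 + 203.5 + 18.1 + 23 + 130.1 + 2.8 = 581.0 m².
Σ(Sᵢαᵢ) = 203.5×0.45 + 203.5×0.04 + 18.1×0.34 + 23×0.01 + 130.1×0.03 + 2.8×0.79 = 112.214.
Mean coefficient ᾱ = A/S = 0.1931.
Eyring denominator: −S ln(1−ᾱ) = 124.657.
V = 17.1 × 11.9 × 3 = 610.47 m³.
T = 0.161·V/[−S·ln(1−ᾱ)] = 0.161·610.47/124.657 = 0.79 s.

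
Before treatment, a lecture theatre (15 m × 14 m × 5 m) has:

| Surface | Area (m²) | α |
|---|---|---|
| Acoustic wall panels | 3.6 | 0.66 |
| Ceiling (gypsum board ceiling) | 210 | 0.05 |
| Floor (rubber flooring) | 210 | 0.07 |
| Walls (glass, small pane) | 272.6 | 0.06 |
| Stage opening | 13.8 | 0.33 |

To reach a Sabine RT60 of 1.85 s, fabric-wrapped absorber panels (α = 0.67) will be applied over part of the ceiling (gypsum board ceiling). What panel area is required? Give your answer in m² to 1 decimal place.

69.2

A₁ = Σ Sᵢαᵢ = 3.6·0.66 + 210·0.05 + 210·0.07 + 272.6·0.06 + 13.8·0.33 = 48.486 sabins.
V = 1050 m³. Target absorption A₂ = 0.161 × 1050 / 1.85 = 91.378 sabins.
ΔA needed = 91.378 − 48.486 = 42.892 sabins.
Net gain per m²: Δα = 0.67 − 0.05 = 0.62.
Panel area = 42.892 / 0.62 = 69.2 m².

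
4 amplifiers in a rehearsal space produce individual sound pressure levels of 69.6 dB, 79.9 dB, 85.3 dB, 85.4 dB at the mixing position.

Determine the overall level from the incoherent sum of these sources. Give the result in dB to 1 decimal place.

89.0 dB

Converting to relative power and adding: 10^(69.6/10) + 10^(79.9/10) + 10^(85.3/10) + 10^(85.4/10) = 7.924e+08.
Combined level = 10 log₁₀(7.924e+08) = 89.0 dB.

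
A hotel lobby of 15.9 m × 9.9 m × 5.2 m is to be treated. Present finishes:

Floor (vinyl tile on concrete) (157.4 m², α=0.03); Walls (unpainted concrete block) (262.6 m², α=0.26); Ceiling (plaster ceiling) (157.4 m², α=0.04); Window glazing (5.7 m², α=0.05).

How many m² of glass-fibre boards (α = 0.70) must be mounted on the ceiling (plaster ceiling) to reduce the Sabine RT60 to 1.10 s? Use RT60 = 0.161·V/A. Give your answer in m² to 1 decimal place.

60.9

Summing Sᵢαᵢ: 4.722 + 68.276 + 6.296 + 0.285 → A₁ = 79.579 sabins.
Required A₂ = 0.161·818.532/1.10 = 119.803 sabins.
ΔA needed = 119.803 − 79.579 = 40.224 sabins.
Net gain per m²: Δα = 0.70 − 0.04 = 0.66.
Panel area = 40.224 / 0.66 = 60.9 m².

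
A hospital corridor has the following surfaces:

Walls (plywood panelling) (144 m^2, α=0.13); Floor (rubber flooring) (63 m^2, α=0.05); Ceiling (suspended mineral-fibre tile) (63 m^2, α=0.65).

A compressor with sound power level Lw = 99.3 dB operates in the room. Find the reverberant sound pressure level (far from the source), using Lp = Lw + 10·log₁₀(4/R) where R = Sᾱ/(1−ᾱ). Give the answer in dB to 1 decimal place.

86.2 dB

A = 62.820 sabins; S = 270.0 m^2.
ᾱ = 62.820/270.0 = 0.2327; R = Sᾱ/(1−ᾱ) = 62.820/(1−0.2327) = 81.871 m^2.
Lp = Lw + 10 log₁₀(4/R) = 99.3 -13.11 = 86.2 dB.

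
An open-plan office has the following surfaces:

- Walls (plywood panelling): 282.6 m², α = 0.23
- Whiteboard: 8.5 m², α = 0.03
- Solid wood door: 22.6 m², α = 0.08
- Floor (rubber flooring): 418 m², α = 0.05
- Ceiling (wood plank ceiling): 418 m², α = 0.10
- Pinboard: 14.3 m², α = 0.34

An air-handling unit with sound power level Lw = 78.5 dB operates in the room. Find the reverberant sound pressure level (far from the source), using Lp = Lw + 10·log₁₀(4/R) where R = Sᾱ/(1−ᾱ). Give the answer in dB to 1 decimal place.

Σ(Sᵢαᵢ) = 282.6×0.23 + 8.5×0.03 + 22.6×0.08 + 418×0.05 + 418×0.10 + 14.3×0.34 = 134.623; total area S = 1164.0 m².
ᾱ = 0.1157, so room constant R = A/(1−ᾱ) = 152.237 m².
Lp = Lw + 10 log₁₀(4/R) = 78.5 -15.80 = 62.7 dB.

62.7 dB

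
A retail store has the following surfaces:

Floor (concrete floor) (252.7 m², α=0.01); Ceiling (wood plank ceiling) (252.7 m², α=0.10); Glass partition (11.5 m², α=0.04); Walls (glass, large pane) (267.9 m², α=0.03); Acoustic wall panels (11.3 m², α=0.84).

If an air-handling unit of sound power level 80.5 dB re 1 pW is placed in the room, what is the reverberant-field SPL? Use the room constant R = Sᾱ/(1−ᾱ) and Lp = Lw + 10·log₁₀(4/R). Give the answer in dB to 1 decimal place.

A = 45.786 sabins; S = 796.1 m².
ᾱ = 45.786/796.1 = 0.0575; R = Sᾱ/(1−ᾱ) = 45.786/(1−0.0575) = 48.579 m².
Lp = Lw + 10 log₁₀(4/R) = 80.5 -10.84 = 69.7 dB.

69.7 dB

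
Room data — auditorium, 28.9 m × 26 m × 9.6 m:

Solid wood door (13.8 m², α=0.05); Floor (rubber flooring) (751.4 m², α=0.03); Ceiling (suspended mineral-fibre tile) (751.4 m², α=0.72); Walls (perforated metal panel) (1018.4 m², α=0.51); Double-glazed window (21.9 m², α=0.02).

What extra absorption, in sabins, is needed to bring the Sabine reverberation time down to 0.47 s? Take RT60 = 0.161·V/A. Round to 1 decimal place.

Summing Sᵢαᵢ: 0.690 + 22.542 + 541.008 + 519.384 + 0.438 → A₁ = 1084.062 sabins.
V = 7213.44 m³. Required absorption A₂ = 0.161 × 7213.44 / 0.47 = 2470.987 sabins.
Shortfall: 2470.987 − 1084.062 = 1386.9 sabins.

1386.9 sabins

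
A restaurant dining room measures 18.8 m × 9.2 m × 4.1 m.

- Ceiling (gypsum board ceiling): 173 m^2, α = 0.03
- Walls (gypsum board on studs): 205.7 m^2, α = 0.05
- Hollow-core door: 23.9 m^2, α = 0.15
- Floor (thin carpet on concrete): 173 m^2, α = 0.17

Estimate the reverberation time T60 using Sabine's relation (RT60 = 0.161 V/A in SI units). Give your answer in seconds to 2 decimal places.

2.36 sec

A = Σ Sᵢαᵢ = 173·0.03 + 205.7·0.05 + 23.9·0.15 + 173·0.17 = 48.470 sabins.
Room volume: 709.136 m³.
T = 0.161 V/A = 0.161·709.136/48.470 = 2.36 s.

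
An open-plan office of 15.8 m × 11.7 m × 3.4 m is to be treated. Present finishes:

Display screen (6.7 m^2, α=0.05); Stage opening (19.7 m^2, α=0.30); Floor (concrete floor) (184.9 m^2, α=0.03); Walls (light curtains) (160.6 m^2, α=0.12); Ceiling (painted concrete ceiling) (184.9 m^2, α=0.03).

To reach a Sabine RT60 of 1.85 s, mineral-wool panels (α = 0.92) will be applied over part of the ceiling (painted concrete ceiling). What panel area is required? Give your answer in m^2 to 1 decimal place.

Total absorption A₁ = 6.7·0.05 + 19.7·0.30 + 184.9·0.03 + 160.6·0.12 + 184.9·0.03
  = 0.335 + 5.910 + 5.547 + 19.272 + 5.547 = 36.611 m^2 sabins.
Required A₂ = 0.161·628.524/1.85 = 54.699 sabins.
Absorption to add: 54.699 − 36.611 = 18.088 sabins.
Net gain per m^2: Δα = 0.92 − 0.03 = 0.89.
Area = ΔA/Δα = 18.088/0.89 = 20.3 m^2.

20.3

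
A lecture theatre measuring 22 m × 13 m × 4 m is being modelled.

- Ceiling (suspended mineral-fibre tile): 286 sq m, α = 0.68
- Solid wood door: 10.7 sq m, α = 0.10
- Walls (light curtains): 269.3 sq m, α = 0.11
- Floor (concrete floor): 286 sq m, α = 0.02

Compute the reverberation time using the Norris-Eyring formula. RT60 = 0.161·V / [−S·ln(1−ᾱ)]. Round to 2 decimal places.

0.68 sec

S = Σ Sᵢ = 852.0 sq m.
Absorption A = 286·0.68 + 10.7·0.10 + 269.3·0.11 + 286·0.02 = 230.893 sabins.
ᾱ = 230.893 / 852.0 = 0.2710.
−S·ln(1−ᾱ) = −852.0 × ln(1 − 0.2710) = 269.301.
V = 22 × 13 × 4 = 1144 m³.
RT60 = 0.161 × 1144 / 269.301 = 0.68 s.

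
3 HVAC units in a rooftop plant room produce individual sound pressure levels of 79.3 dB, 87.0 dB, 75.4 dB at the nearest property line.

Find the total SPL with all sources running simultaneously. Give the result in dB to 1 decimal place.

Converting to relative power and adding: 10^(79.3/10) + 10^(87.0/10) + 10^(75.4/10) = 6.21e+08.
Combined level = 10 log₁₀(6.21e+08) = 87.9 dB.

87.9 dB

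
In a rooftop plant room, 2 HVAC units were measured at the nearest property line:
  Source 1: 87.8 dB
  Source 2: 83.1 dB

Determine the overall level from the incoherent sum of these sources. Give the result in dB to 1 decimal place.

89.1 dB

Converting to relative power and adding: 10^(87.8/10) + 10^(83.1/10) = 8.067e+08.
Back to dB: 10·log₁₀ Σ = 89.1 dB.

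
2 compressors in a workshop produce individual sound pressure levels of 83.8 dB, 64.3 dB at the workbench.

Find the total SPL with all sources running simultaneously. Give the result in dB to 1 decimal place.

83.8 dB

Sum in the linear (power) domain: Σ 10^(Lᵢ/10) = 10^(83.8/10) + 10^(64.3/10) = 2.426e+08.
Combined level = 10 log₁₀(2.426e+08) = 83.8 dB.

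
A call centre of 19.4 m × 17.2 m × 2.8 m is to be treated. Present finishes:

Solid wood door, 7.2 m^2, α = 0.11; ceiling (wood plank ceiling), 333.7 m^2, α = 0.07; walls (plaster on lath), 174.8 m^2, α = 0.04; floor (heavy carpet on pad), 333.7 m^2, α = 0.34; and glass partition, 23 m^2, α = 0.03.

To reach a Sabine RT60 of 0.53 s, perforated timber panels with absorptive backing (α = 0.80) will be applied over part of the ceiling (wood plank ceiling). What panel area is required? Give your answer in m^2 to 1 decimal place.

189.8

Total absorption A₁ = 7.2*0.11 + 333.7*0.07 + 174.8*0.04 + 333.7*0.34 + 23*0.03
  = 0.792 + 23.359 + 6.992 + 113.458 + 0.690 = 145.291 m^2 sabins.
V = 934.304 m³. Target absorption A₂ = 0.161 × 934.304 / 0.53 = 283.817 sabins.
ΔA needed = 283.817 − 145.291 = 138.526 sabins.
Each m^2 of panel replacing the ceiling (wood plank ceiling) adds (0.80 − 0.07) = 0.73 sabins.
Panel area = 138.526 / 0.73 = 189.8 m^2.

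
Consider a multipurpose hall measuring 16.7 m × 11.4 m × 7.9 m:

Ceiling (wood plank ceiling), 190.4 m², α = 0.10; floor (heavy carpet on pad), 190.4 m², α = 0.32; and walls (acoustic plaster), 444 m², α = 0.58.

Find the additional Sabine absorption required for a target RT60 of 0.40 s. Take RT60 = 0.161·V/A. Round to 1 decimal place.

Summing Sᵢαᵢ: 19.040 + 60.928 + 257.520 → A₁ = 337.488 sabins.
For T = 0.40 s, need A₂ = 0.161·V/T = 0.161·1504.002/0.40 = 605.361 sabins.
ΔA = A₂ − A₁ = 605.361 − 337.488 = 267.9 sabins.

267.9 sabins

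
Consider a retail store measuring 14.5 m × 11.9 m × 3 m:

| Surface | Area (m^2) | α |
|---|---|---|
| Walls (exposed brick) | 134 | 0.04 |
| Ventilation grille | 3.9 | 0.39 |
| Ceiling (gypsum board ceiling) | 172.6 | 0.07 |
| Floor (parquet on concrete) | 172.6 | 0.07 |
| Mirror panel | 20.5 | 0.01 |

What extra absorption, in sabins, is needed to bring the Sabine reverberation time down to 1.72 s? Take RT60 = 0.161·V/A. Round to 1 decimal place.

Equivalent absorption area: A₁ = 134*0.04 + 3.9*0.39 + 172.6*0.07 + 172.6*0.07 + 20.5*0.01 = 31.250 m^2.
Target A₂ = 0.161·517.65/1.72 = 48.454 sabins (V = 517.65 m³).
Shortfall: 48.454 − 31.250 = 17.2 sabins.

17.2 sabins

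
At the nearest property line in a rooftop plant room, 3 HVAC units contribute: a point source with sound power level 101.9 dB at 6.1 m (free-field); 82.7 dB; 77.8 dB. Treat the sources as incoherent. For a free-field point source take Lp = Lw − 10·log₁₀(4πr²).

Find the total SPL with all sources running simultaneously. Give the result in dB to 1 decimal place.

84.5 dB

Source at 6.1 m: Lp = 101.9 − 10·log₁₀(4π·6.1²) = 101.9 − 10·log₁₀(467.595) = 75.2 dB.
Sum in the linear (power) domain: Σ 10^(Lᵢ/10) = 10^(75.2/10) + 10^(82.7/10) + 10^(77.8/10) = 2.796e+08.
Combined level = 10 log₁₀(2.796e+08) = 84.5 dB.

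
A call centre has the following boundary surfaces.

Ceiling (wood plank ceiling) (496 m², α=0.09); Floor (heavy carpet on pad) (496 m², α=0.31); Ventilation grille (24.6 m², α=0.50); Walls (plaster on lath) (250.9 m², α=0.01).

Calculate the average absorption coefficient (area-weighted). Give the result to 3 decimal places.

0.168

S = Σ Sᵢ = 496 + 496 + 24.6 + 250.9 = 1267.5 m².
A = 496·0.09 + 496·0.31 + 24.6·0.50 + 250.9·0.01 = 213.209 sabins.
ᾱ = 213.209 / 1267.5 = 0.168.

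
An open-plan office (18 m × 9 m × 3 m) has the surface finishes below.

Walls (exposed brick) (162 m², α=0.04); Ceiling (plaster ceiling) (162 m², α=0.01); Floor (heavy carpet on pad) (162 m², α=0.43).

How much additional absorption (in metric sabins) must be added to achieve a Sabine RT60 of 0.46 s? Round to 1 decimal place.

Summing Sᵢαᵢ: 6.480 + 1.620 + 69.660 → A₁ = 77.760 sabins.
For T = 0.46 s, need A₂ = 0.161·V/T = 0.161·486/0.46 = 170.100 sabins.
Shortfall: 170.100 − 77.760 = 92.3 sabins.

92.3 sabins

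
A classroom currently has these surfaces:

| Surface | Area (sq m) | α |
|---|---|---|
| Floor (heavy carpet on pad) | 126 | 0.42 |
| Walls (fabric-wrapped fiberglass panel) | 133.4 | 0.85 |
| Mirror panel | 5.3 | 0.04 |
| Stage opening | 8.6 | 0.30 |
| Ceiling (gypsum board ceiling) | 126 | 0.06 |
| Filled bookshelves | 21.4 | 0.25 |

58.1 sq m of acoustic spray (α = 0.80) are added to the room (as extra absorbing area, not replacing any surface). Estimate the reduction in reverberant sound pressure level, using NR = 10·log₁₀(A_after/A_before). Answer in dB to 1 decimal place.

1.0 dB

Equivalent absorption area: A_before = 126×0.42 + 133.4×0.85 + 5.3×0.04 + 8.6×0.30 + 126×0.06 + 21.4×0.25 = 182.012 sq m.
Treatment contributes 58.1·0.80 = 46.480 sabins.
New total A_after = 228.492 sabins.
NR = 10·log₁₀(228.492/182.012) = 1.0 dB.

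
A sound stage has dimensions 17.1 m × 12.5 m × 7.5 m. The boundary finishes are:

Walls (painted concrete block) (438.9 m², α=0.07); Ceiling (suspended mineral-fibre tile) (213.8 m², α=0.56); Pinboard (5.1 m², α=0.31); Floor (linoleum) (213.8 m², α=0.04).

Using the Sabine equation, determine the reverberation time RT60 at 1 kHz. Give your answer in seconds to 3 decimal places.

A = Σ Sᵢαᵢ = 438.9×0.07 + 213.8×0.56 + 5.1×0.31 + 213.8×0.04 = 160.584 sabins.
V = 17.1·12.5·7.5 = 1603.125 m³.
RT60 = 0.161 · V / A = 0.161 × 1603.125 / 160.584 = 1.607 s.

1.607 seconds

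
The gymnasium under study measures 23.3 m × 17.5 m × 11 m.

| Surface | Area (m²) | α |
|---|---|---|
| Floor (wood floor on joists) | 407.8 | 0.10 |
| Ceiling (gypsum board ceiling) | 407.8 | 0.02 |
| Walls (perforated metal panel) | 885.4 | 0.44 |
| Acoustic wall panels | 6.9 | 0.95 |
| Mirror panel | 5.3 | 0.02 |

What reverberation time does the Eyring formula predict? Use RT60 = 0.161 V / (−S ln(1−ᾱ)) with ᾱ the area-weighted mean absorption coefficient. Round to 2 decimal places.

1.40 s

Total surface area S = 407.8 + 407.8 + 885.4 + 6.9 + 5.3 = 1713.2 m².
Absorption A = 407.8×0.10 + 407.8×0.02 + 885.4×0.44 + 6.9×0.95 + 5.3×0.02 = 445.173 sabins.
Mean coefficient ᾱ = A/S = 0.2598.
Eyring denominator: −S ln(1−ᾱ) = 515.390.
V = 23.3 × 17.5 × 11 = 4485.25 m³.
T = 0.161·V/[−S·ln(1−ᾱ)] = 0.161·4485.25/515.390 = 1.40 s.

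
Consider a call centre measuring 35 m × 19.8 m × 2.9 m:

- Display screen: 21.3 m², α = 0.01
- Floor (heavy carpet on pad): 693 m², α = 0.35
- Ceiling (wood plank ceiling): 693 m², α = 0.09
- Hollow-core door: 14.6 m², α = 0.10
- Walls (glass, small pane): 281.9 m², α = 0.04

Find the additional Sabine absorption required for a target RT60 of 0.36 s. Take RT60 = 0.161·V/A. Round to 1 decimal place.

Total absorption A₁ = 21.3×0.01 + 693×0.35 + 693×0.09 + 14.6×0.10 + 281.9×0.04
  = 0.213 + 242.550 + 62.370 + 1.460 + 11.276 = 317.869 m² sabins.
For T = 0.36 s, need A₂ = 0.161·V/T = 0.161·2009.7/0.36 = 898.783 sabins.
Additional absorption ΔA = 898.783 − 317.869 = 580.9 sabins.

580.9 sabins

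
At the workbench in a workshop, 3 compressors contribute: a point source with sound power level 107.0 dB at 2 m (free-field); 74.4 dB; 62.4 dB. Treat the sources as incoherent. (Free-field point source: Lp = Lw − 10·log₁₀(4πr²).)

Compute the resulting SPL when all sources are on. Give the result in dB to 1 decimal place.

Source at 2 m: Lp = 107.0 − 10·log₁₀(4π·2²) = 107.0 − 10·log₁₀(50.265) = 90.0 dB.
Converting to relative power and adding: 10^(90.0/10) + 10^(74.4/10) + 10^(62.4/10) = 1.029e+09.
L_total = 10·log₁₀(1.029e+09) = 90.1 dB.

90.1 dB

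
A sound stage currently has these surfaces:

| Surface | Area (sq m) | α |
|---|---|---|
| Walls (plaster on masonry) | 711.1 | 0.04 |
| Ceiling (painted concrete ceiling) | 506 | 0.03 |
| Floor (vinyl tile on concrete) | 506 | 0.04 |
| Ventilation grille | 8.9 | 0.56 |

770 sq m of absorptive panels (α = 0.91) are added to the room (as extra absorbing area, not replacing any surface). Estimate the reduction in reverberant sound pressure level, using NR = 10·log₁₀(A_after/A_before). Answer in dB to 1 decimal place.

10.5 dB

Equivalent absorption area: A_before = 711.1*0.04 + 506*0.03 + 506*0.04 + 8.9*0.56 = 68.848 sq m.
Treatment contributes 770·0.91 = 700.700 sabins.
New total A_after = 769.548 sabins.
NR = 10·log₁₀(769.548/68.848) = 10.5 dB.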